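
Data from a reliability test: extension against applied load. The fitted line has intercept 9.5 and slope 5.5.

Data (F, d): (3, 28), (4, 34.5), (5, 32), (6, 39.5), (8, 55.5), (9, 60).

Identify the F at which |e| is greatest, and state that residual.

F=3: ŷ = 9.5 + 5.5·3 = 26; e = 28 − 26 = 2
F=4: ŷ = 9.5 + 5.5·4 = 31.5; e = 34.5 − 31.5 = 3
F=5: ŷ = 9.5 + 5.5·5 = 37; e = 32 − 37 = -5
F=6: ŷ = 9.5 + 5.5·6 = 42.5; e = 39.5 − 42.5 = -3
F=8: ŷ = 9.5 + 5.5·8 = 53.5; e = 55.5 − 53.5 = 2
F=9: ŷ = 9.5 + 5.5·9 = 59; e = 60 − 59 = 1
Largest |e| is 5 at F = 5, residual -5.

F = 5, e = -5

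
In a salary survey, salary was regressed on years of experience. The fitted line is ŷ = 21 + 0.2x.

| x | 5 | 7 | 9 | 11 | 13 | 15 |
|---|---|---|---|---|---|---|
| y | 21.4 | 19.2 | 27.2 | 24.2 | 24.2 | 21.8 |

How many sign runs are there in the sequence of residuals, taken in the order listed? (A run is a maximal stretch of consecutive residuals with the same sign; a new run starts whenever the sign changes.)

x=5: ŷ = 21 + 0.2·5 = 22; r = 21.4 − 22 = -0.6
x=7: ŷ = 21 + 0.2·7 = 22.4; r = 19.2 − 22.4 = -3.2
x=9: ŷ = 21 + 0.2·9 = 22.8; r = 27.2 − 22.8 = 4.4
x=11: ŷ = 21 + 0.2·11 = 23.2; r = 24.2 − 23.2 = 1
x=13: ŷ = 21 + 0.2·13 = 23.6; r = 24.2 − 23.6 = 0.6
x=15: ŷ = 21 + 0.2·15 = 24; r = 21.8 − 24 = -2.2
Signs: − − + + + −
Runs: −×2, +×3, −×1 → 3

3 runs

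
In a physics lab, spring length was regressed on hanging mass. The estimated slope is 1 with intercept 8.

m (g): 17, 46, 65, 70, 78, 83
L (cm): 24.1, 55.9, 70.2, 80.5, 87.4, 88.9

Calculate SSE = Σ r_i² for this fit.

SSE = 24.88

m=17: L̂ = 8 + 17 = 25; r = 24.1 − 25 = -0.9
m=46: L̂ = 8 + 46 = 54; r = 55.9 − 54 = 1.9
m=65: L̂ = 8 + 65 = 73; r = 70.2 − 73 = -2.8
m=70: L̂ = 8 + 70 = 78; r = 80.5 − 78 = 2.5
m=78: L̂ = 8 + 78 = 86; r = 87.4 − 86 = 1.4
m=83: L̂ = 8 + 83 = 91; r = 88.9 − 91 = -2.1
SSE = 0.81 + 3.61 + 7.84 + 6.25 + 1.96 + 4.41 = 24.88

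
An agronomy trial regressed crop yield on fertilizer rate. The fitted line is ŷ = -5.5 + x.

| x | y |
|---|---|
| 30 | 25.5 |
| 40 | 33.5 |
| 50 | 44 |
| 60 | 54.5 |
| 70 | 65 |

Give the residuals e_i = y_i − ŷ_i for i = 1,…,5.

x=30: ŷ = -5.5 + 30 = 24.5; e = 25.5 − 24.5 = 1
x=40: ŷ = -5.5 + 40 = 34.5; e = 33.5 − 34.5 = -1
x=50: ŷ = -5.5 + 50 = 44.5; e = 44 − 44.5 = -0.5
x=60: ŷ = -5.5 + 60 = 54.5; e = 54.5 − 54.5 = 0
x=70: ŷ = -5.5 + 70 = 64.5; e = 65 − 64.5 = 0.5

1, -1, -0.5, 0, 0.5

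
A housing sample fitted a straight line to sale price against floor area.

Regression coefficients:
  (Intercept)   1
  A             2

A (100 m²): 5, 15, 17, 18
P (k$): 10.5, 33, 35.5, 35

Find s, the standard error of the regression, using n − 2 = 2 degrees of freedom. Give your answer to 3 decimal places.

s = 2.062

A=5: P̂ = 1 + 2·5 = 11; e = 10.5 − 11 = -0.5
A=15: P̂ = 1 + 2·15 = 31; e = 33 − 31 = 2
A=17: P̂ = 1 + 2·17 = 35; e = 35.5 − 35 = 0.5
A=18: P̂ = 1 + 2·18 = 37; e = 35 − 37 = -2
SSE = 0.25 + 4 + 0.25 + 4 = 8.5
s = √(8.5/2) = √4.25 ≈ 2.062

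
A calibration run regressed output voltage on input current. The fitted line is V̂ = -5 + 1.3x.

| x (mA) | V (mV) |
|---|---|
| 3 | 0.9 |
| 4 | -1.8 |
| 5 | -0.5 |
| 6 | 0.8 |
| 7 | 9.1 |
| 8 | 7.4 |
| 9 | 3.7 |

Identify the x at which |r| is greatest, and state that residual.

x = 7, r = 5

x=3: V̂ = -5 + 1.3·3 = -1.1; r = 0.9 − (-1.1) = 2
x=4: V̂ = -5 + 1.3·4 = 0.2; r = -1.8 − 0.2 = -2
x=5: V̂ = -5 + 1.3·5 = 1.5; r = -0.5 − 1.5 = -2
x=6: V̂ = -5 + 1.3·6 = 2.8; r = 0.8 − 2.8 = -2
x=7: V̂ = -5 + 1.3·7 = 4.1; r = 9.1 − 4.1 = 5
x=8: V̂ = -5 + 1.3·8 = 5.4; r = 7.4 − 5.4 = 2
x=9: V̂ = -5 + 1.3·9 = 6.7; r = 3.7 − 6.7 = -3
Largest |r| is 5 at x = 7, residual 5.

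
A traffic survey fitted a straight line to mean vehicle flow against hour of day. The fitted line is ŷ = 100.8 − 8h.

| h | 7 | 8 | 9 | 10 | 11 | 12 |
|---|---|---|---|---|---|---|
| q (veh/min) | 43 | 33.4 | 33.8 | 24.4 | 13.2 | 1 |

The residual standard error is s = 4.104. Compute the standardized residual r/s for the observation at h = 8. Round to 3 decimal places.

ŷ = 100.8 − 8·8 = 36.8
r = 33.4 − 36.8 = -3.4
r/s = -3.4 / 4.104 = -0.828

-0.828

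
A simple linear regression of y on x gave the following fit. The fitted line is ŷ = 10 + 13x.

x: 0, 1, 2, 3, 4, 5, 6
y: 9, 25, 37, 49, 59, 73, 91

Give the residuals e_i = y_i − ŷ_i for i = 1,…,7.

-1, 2, 1, 0, -3, -2, 3

x=0: ŷ = 10 + 13·0 = 10; e = 9 − 10 = -1
x=1: ŷ = 10 + 13·1 = 23; e = 25 − 23 = 2
x=2: ŷ = 10 + 13·2 = 36; e = 37 − 36 = 1
x=3: ŷ = 10 + 13·3 = 49; e = 49 − 49 = 0
x=4: ŷ = 10 + 13·4 = 62; e = 59 − 62 = -3
x=5: ŷ = 10 + 13·5 = 75; e = 73 − 75 = -2
x=6: ŷ = 10 + 13·6 = 88; e = 91 − 88 = 3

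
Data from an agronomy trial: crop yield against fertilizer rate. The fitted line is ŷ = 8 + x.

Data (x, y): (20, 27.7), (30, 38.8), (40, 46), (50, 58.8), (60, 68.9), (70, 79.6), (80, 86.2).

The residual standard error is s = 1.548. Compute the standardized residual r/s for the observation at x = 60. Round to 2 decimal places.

0.58

ŷ = 8 + 60 = 68
r = 68.9 − 68 = 0.9
r/s = 0.9 / 1.548 = 0.58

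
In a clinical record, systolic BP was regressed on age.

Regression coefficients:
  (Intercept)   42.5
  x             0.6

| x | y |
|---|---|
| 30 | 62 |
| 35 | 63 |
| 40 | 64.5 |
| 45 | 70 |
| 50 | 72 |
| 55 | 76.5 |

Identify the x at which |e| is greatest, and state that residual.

x=30: ŷ = 42.5 + 0.6·30 = 60.5; e = 62 − 60.5 = 1.5
x=35: ŷ = 42.5 + 0.6·35 = 63.5; e = 63 − 63.5 = -0.5
x=40: ŷ = 42.5 + 0.6·40 = 66.5; e = 64.5 − 66.5 = -2
x=45: ŷ = 42.5 + 0.6·45 = 69.5; e = 70 − 69.5 = 0.5
x=50: ŷ = 42.5 + 0.6·50 = 72.5; e = 72 − 72.5 = -0.5
x=55: ŷ = 42.5 + 0.6·55 = 75.5; e = 76.5 − 75.5 = 1
Largest |e| is 2 at x = 40, residual -2.

x = 40, e = -2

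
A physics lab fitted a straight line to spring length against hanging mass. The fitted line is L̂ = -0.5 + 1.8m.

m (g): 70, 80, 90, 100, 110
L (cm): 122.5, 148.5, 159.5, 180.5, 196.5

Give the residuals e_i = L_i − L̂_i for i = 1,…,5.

m=70: L̂ = -0.5 + 1.8·70 = 125.5; e = 122.5 − 125.5 = -3
m=80: L̂ = -0.5 + 1.8·80 = 143.5; e = 148.5 − 143.5 = 5
m=90: L̂ = -0.5 + 1.8·90 = 161.5; e = 159.5 − 161.5 = -2
m=100: L̂ = -0.5 + 1.8·100 = 179.5; e = 180.5 − 179.5 = 1
m=110: L̂ = -0.5 + 1.8·110 = 197.5; e = 196.5 − 197.5 = -1

-3, 5, -2, 1, -1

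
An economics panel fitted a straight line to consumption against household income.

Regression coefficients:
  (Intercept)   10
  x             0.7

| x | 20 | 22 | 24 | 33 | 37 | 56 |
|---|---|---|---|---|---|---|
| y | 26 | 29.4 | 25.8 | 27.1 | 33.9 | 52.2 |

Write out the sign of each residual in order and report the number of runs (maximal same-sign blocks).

x=20: ŷ = 10 + 0.7·20 = 24; e = 26 − 24 = 2
x=22: ŷ = 10 + 0.7·22 = 25.4; e = 29.4 − 25.4 = 4
x=24: ŷ = 10 + 0.7·24 = 26.8; e = 25.8 − 26.8 = -1
x=33: ŷ = 10 + 0.7·33 = 33.1; e = 27.1 − 33.1 = -6
x=37: ŷ = 10 + 0.7·37 = 35.9; e = 33.9 − 35.9 = -2
x=56: ŷ = 10 + 0.7·56 = 49.2; e = 52.2 − 49.2 = 3
Signs: + + − − − +
Runs: +×2, −×3, +×1 → 3

3 runs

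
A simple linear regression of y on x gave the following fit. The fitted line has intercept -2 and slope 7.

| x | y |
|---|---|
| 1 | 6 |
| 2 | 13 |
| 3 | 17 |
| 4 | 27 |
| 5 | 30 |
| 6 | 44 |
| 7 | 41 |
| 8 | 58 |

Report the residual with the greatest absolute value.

x=1: ŷ = -2 + 7·1 = 5; r = 6 − 5 = 1
x=2: ŷ = -2 + 7·2 = 12; r = 13 − 12 = 1
x=3: ŷ = -2 + 7·3 = 19; r = 17 − 19 = -2
x=4: ŷ = -2 + 7·4 = 26; r = 27 − 26 = 1
x=5: ŷ = -2 + 7·5 = 33; r = 30 − 33 = -3
x=6: ŷ = -2 + 7·6 = 40; r = 44 − 40 = 4
x=7: ŷ = -2 + 7·7 = 47; r = 41 − 47 = -6
x=8: ŷ = -2 + 7·8 = 54; r = 58 − 54 = 4
Largest |r| is 6 at x = 7, residual -6.

r = -6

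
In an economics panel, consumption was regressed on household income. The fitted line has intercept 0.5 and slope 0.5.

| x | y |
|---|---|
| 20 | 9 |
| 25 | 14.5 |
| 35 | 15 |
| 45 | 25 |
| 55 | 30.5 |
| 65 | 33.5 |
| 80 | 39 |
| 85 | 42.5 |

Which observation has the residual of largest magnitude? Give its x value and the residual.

x=20: ŷ = 0.5 + 0.5·20 = 10.5; e = 9 − 10.5 = -1.5
x=25: ŷ = 0.5 + 0.5·25 = 13; e = 14.5 − 13 = 1.5
x=35: ŷ = 0.5 + 0.5·35 = 18; e = 15 − 18 = -3
x=45: ŷ = 0.5 + 0.5·45 = 23; e = 25 − 23 = 2
x=55: ŷ = 0.5 + 0.5·55 = 28; e = 30.5 − 28 = 2.5
x=65: ŷ = 0.5 + 0.5·65 = 33; e = 33.5 − 33 = 0.5
x=80: ŷ = 0.5 + 0.5·80 = 40.5; e = 39 − 40.5 = -1.5
x=85: ŷ = 0.5 + 0.5·85 = 43; e = 42.5 − 43 = -0.5
Largest |e| is 3 at x = 35, residual -3.

x = 35, e = -3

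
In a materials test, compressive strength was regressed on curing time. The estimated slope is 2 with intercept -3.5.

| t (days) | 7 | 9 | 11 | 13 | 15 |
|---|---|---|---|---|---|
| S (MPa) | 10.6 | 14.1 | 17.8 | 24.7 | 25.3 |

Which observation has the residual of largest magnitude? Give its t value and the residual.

t=7: Ŝ = -3.5 + 2·7 = 10.5; e = 10.6 − 10.5 = 0.1
t=9: Ŝ = -3.5 + 2·9 = 14.5; e = 14.1 − 14.5 = -0.4
t=11: Ŝ = -3.5 + 2·11 = 18.5; e = 17.8 − 18.5 = -0.7
t=13: Ŝ = -3.5 + 2·13 = 22.5; e = 24.7 − 22.5 = 2.2
t=15: Ŝ = -3.5 + 2·15 = 26.5; e = 25.3 − 26.5 = -1.2
Largest |e| is 2.2 at t = 13, residual 2.2.

t = 13, e = 2.2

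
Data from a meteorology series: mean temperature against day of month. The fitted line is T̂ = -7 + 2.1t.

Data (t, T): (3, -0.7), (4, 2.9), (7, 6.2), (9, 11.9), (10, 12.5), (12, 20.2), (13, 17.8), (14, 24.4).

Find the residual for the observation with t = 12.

T̂ = -7 + 2.1·12 = 18.2
r = 20.2 − 18.2 = 2

r = 2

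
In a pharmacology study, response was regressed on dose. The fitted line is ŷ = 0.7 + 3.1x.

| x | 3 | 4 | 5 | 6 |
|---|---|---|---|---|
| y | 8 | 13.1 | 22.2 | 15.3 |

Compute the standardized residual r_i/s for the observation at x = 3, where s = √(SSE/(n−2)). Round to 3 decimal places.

x=3: ŷ = 0.7 + 3.1·3 = 10; r = 8 − 10 = -2
x=4: ŷ = 0.7 + 3.1·4 = 13.1; r = 13.1 − 13.1 = 0
x=5: ŷ = 0.7 + 3.1·5 = 16.2; r = 22.2 − 16.2 = 6
x=6: ŷ = 0.7 + 3.1·6 = 19.3; r = 15.3 − 19.3 = -4
SSE = 4 + 0 + 36 + 16 = 56
s = √(56/2) = 5.2915
r/s = -2 / 5.2915 = -0.378

-0.378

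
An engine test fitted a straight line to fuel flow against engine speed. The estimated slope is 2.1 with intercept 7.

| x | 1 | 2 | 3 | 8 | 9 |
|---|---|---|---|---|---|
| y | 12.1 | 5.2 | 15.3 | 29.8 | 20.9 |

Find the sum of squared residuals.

SSE = 110

x=1: ŷ = 7 + 2.1·1 = 9.1; r = 12.1 − 9.1 = 3
x=2: ŷ = 7 + 2.1·2 = 11.2; r = 5.2 − 11.2 = -6
x=3: ŷ = 7 + 2.1·3 = 13.3; r = 15.3 − 13.3 = 2
x=8: ŷ = 7 + 2.1·8 = 23.8; r = 29.8 − 23.8 = 6
x=9: ŷ = 7 + 2.1·9 = 25.9; r = 20.9 − 25.9 = -5
SSE = 9 + 36 + 4 + 36 + 25 = 110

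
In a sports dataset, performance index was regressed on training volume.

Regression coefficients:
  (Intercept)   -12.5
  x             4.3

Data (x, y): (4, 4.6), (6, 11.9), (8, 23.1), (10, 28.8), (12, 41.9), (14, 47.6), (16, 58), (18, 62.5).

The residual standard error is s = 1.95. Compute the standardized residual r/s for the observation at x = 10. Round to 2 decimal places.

ŷ = -12.5 + 4.3·10 = 30.5
r = 28.8 − 30.5 = -1.7
r/s = -1.7 / 1.95 = -0.87

-0.87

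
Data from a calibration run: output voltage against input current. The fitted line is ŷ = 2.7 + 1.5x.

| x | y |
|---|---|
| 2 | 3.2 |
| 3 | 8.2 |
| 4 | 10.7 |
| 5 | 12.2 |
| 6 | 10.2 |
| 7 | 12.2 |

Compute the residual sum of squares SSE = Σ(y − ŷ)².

x=2: ŷ = 2.7 + 1.5·2 = 5.7; r = 3.2 − 5.7 = -2.5
x=3: ŷ = 2.7 + 1.5·3 = 7.2; r = 8.2 − 7.2 = 1
x=4: ŷ = 2.7 + 1.5·4 = 8.7; r = 10.7 − 8.7 = 2
x=5: ŷ = 2.7 + 1.5·5 = 10.2; r = 12.2 − 10.2 = 2
x=6: ŷ = 2.7 + 1.5·6 = 11.7; r = 10.2 − 11.7 = -1.5
x=7: ŷ = 2.7 + 1.5·7 = 13.2; r = 12.2 − 13.2 = -1
SSE = 6.25 + 1 + 4 + 4 + 2.25 + 1 = 18.5

SSE = 18.5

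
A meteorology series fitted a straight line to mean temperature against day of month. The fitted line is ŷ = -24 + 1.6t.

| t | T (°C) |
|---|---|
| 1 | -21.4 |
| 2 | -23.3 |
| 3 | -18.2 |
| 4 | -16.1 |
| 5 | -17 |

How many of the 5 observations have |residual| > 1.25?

2

t=1: ŷ = -24 + 1.6·1 = -22.4; e = -21.4 − (-22.4) = 1
t=2: ŷ = -24 + 1.6·2 = -20.8; e = -23.3 − (-20.8) = -2.5
t=3: ŷ = -24 + 1.6·3 = -19.2; e = -18.2 − (-19.2) = 1
t=4: ŷ = -24 + 1.6·4 = -17.6; e = -16.1 − (-17.6) = 1.5
t=5: ŷ = -24 + 1.6·5 = -16; e = -17 − (-16) = -1
|e| > 1.25: t=2 (|e|=2.5), t=4 (|e|=1.5) → 2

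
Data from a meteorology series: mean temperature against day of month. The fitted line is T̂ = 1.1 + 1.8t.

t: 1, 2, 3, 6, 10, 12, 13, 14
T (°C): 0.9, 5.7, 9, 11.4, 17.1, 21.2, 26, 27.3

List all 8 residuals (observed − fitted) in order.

-2, 1, 2.5, -0.5, -2, -1.5, 1.5, 1

t=1: T̂ = 1.1 + 1.8·1 = 2.9; e = 0.9 − 2.9 = -2
t=2: T̂ = 1.1 + 1.8·2 = 4.7; e = 5.7 − 4.7 = 1
t=3: T̂ = 1.1 + 1.8·3 = 6.5; e = 9 − 6.5 = 2.5
t=6: T̂ = 1.1 + 1.8·6 = 11.9; e = 11.4 − 11.9 = -0.5
t=10: T̂ = 1.1 + 1.8·10 = 19.1; e = 17.1 − 19.1 = -2
t=12: T̂ = 1.1 + 1.8·12 = 22.7; e = 21.2 − 22.7 = -1.5
t=13: T̂ = 1.1 + 1.8·13 = 24.5; e = 26 − 24.5 = 1.5
t=14: T̂ = 1.1 + 1.8·14 = 26.3; e = 27.3 − 26.3 = 1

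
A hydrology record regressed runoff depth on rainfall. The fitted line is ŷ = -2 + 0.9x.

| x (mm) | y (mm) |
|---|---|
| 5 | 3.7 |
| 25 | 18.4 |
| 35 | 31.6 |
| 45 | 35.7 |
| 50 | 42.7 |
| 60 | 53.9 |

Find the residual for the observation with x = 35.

r = 2.1

ŷ = -2 + 0.9·35 = 29.5
r = 31.6 − 29.5 = 2.1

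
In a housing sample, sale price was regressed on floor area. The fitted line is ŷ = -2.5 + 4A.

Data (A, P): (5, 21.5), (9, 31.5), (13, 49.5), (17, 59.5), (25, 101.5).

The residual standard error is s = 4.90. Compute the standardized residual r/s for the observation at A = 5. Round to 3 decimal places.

0.816

ŷ = -2.5 + 4·5 = 17.5
r = 21.5 − 17.5 = 4
r/s = 4 / 4.90 = 0.816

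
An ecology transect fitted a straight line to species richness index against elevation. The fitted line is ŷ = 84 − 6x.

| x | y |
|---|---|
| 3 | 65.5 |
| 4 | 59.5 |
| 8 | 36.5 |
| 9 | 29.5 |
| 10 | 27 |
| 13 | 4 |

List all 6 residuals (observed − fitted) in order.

x=3: ŷ = 84 − 6·3 = 66; e = 65.5 − 66 = -0.5
x=4: ŷ = 84 − 6·4 = 60; e = 59.5 − 60 = -0.5
x=8: ŷ = 84 − 6·8 = 36; e = 36.5 − 36 = 0.5
x=9: ŷ = 84 − 6·9 = 30; e = 29.5 − 30 = -0.5
x=10: ŷ = 84 − 6·10 = 24; e = 27 − 24 = 3
x=13: ŷ = 84 − 6·13 = 6; e = 4 − 6 = -2

-0.5, -0.5, 0.5, -0.5, 3, -2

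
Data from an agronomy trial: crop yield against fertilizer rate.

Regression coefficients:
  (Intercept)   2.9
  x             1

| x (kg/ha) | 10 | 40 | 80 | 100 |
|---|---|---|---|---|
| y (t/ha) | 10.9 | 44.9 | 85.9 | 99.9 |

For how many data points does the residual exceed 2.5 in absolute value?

2

x=10: ŷ = 2.9 + 10 = 12.9; r = 10.9 − 12.9 = -2
x=40: ŷ = 2.9 + 40 = 42.9; r = 44.9 − 42.9 = 2
x=80: ŷ = 2.9 + 80 = 82.9; r = 85.9 − 82.9 = 3
x=100: ŷ = 2.9 + 100 = 102.9; r = 99.9 − 102.9 = -3
|r| > 2.5: x=80 (|r|=3), x=100 (|r|=3) → 2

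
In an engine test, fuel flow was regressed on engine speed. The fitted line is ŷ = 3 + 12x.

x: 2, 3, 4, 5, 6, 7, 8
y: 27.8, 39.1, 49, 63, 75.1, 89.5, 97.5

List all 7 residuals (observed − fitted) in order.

x=2: ŷ = 3 + 12·2 = 27; r = 27.8 − 27 = 0.8
x=3: ŷ = 3 + 12·3 = 39; r = 39.1 − 39 = 0.1
x=4: ŷ = 3 + 12·4 = 51; r = 49 − 51 = -2
x=5: ŷ = 3 + 12·5 = 63; r = 63 − 63 = 0
x=6: ŷ = 3 + 12·6 = 75; r = 75.1 − 75 = 0.1
x=7: ŷ = 3 + 12·7 = 87; r = 89.5 − 87 = 2.5
x=8: ŷ = 3 + 12·8 = 99; r = 97.5 − 99 = -1.5

0.8, 0.1, -2, 0, 0.1, 2.5, -1.5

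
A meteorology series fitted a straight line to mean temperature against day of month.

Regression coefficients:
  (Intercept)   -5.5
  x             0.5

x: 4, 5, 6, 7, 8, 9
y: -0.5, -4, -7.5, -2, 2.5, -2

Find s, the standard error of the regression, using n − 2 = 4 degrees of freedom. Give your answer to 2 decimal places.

s = 3.61

x=4: ŷ = -5.5 + 0.5·4 = -3.5; r = -0.5 − (-3.5) = 3
x=5: ŷ = -5.5 + 0.5·5 = -3; r = -4 − (-3) = -1
x=6: ŷ = -5.5 + 0.5·6 = -2.5; r = -7.5 − (-2.5) = -5
x=7: ŷ = -5.5 + 0.5·7 = -2; r = -2 − (-2) = 0
x=8: ŷ = -5.5 + 0.5·8 = -1.5; r = 2.5 − (-1.5) = 4
x=9: ŷ = -5.5 + 0.5·9 = -1; r = -2 − (-1) = -1
SSE = 9 + 1 + 25 + 0 + 16 + 1 = 52
s = √(52/4) = √13 ≈ 3.61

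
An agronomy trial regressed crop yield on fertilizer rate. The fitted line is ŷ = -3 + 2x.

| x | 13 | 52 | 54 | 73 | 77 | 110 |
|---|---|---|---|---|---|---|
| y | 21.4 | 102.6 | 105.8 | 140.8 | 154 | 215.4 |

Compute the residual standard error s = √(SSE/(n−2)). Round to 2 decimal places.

s = 2.35

x=13: ŷ = -3 + 2·13 = 23; e = 21.4 − 23 = -1.6
x=52: ŷ = -3 + 2·52 = 101; e = 102.6 − 101 = 1.6
x=54: ŷ = -3 + 2·54 = 105; e = 105.8 − 105 = 0.8
x=73: ŷ = -3 + 2·73 = 143; e = 140.8 − 143 = -2.2
x=77: ŷ = -3 + 2·77 = 151; e = 154 − 151 = 3
x=110: ŷ = -3 + 2·110 = 217; e = 215.4 − 217 = -1.6
SSE = 2.56 + 2.56 + 0.64 + 4.84 + 9 + 2.56 = 22.16
s = √(22.16/4) = √5.54 ≈ 2.35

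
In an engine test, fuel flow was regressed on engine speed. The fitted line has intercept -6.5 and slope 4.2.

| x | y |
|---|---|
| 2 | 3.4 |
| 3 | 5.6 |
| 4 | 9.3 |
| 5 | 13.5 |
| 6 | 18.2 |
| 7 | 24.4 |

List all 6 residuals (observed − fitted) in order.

1.5, -0.5, -1, -1, -0.5, 1.5

x=2: ŷ = -6.5 + 4.2·2 = 1.9; e = 3.4 − 1.9 = 1.5
x=3: ŷ = -6.5 + 4.2·3 = 6.1; e = 5.6 − 6.1 = -0.5
x=4: ŷ = -6.5 + 4.2·4 = 10.3; e = 9.3 − 10.3 = -1
x=5: ŷ = -6.5 + 4.2·5 = 14.5; e = 13.5 − 14.5 = -1
x=6: ŷ = -6.5 + 4.2·6 = 18.7; e = 18.2 − 18.7 = -0.5
x=7: ŷ = -6.5 + 4.2·7 = 22.9; e = 24.4 − 22.9 = 1.5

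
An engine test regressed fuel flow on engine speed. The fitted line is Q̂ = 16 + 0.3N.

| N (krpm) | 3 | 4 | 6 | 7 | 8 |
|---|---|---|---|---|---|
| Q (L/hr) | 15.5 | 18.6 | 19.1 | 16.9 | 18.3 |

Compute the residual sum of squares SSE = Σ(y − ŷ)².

SSE = 7.06

N=3: Q̂ = 16 + 0.3·3 = 16.9; r = 15.5 − 16.9 = -1.4
N=4: Q̂ = 16 + 0.3·4 = 17.2; r = 18.6 − 17.2 = 1.4
N=6: Q̂ = 16 + 0.3·6 = 17.8; r = 19.1 − 17.8 = 1.3
N=7: Q̂ = 16 + 0.3·7 = 18.1; r = 16.9 − 18.1 = -1.2
N=8: Q̂ = 16 + 0.3·8 = 18.4; r = 18.3 − 18.4 = -0.1
SSE = 1.96 + 1.96 + 1.69 + 1.44 + 0.01 = 7.06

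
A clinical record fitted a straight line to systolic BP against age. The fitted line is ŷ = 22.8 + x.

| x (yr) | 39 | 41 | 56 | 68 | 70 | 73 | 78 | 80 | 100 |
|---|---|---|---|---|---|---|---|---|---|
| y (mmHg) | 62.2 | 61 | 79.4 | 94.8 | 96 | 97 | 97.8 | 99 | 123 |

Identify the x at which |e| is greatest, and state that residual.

x = 68, e = 4

x=39: ŷ = 22.8 + 39 = 61.8; e = 62.2 − 61.8 = 0.4
x=41: ŷ = 22.8 + 41 = 63.8; e = 61 − 63.8 = -2.8
x=56: ŷ = 22.8 + 56 = 78.8; e = 79.4 − 78.8 = 0.6
x=68: ŷ = 22.8 + 68 = 90.8; e = 94.8 − 90.8 = 4
x=70: ŷ = 22.8 + 70 = 92.8; e = 96 − 92.8 = 3.2
x=73: ŷ = 22.8 + 73 = 95.8; e = 97 − 95.8 = 1.2
x=78: ŷ = 22.8 + 78 = 100.8; e = 97.8 − 100.8 = -3
x=80: ŷ = 22.8 + 80 = 102.8; e = 99 − 102.8 = -3.8
x=100: ŷ = 22.8 + 100 = 122.8; e = 123 − 122.8 = 0.2
Largest |e| is 4 at x = 68, residual 4.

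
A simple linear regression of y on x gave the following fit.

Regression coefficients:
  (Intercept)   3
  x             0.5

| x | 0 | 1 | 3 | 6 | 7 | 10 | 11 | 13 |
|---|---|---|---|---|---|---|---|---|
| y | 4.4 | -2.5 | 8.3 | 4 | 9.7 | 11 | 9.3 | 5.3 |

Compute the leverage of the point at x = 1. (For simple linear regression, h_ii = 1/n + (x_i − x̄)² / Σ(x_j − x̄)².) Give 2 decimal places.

h = 0.31

x̄ = (0 + 1 + 3 + 6 + 7 + 10 + 11 + 13)/8 = 6.375
Σ(x − x̄)² = 40.6406 + 28.8906 + 11.3906 + 0.140625 + 0.390625 + 13.1406 + 21.3906 + 43.8906 = 159.875
h = 1/8 + (-5.375)²/159.875 = 0.125 + 0.180708 = 0.31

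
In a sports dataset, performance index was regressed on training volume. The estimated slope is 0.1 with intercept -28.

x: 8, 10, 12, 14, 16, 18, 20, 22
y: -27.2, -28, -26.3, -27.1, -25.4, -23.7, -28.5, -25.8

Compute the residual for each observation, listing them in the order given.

x=8: ŷ = -28 + 0.1·8 = -27.2; e = -27.2 − (-27.2) = 0
x=10: ŷ = -28 + 0.1·10 = -27; e = -28 − (-27) = -1
x=12: ŷ = -28 + 0.1·12 = -26.8; e = -26.3 − (-26.8) = 0.5
x=14: ŷ = -28 + 0.1·14 = -26.6; e = -27.1 − (-26.6) = -0.5
x=16: ŷ = -28 + 0.1·16 = -26.4; e = -25.4 − (-26.4) = 1
x=18: ŷ = -28 + 0.1·18 = -26.2; e = -23.7 − (-26.2) = 2.5
x=20: ŷ = -28 + 0.1·20 = -26; e = -28.5 − (-26) = -2.5
x=22: ŷ = -28 + 0.1·22 = -25.8; e = -25.8 − (-25.8) = 0

0, -1, 0.5, -0.5, 1, 2.5, -2.5, 0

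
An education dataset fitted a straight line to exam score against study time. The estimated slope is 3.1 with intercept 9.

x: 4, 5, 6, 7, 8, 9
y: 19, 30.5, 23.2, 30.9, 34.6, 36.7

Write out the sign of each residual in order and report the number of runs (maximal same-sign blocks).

x=4: ŷ = 9 + 3.1·4 = 21.4; r = 19 − 21.4 = -2.4
x=5: ŷ = 9 + 3.1·5 = 24.5; r = 30.5 − 24.5 = 6
x=6: ŷ = 9 + 3.1·6 = 27.6; r = 23.2 − 27.6 = -4.4
x=7: ŷ = 9 + 3.1·7 = 30.7; r = 30.9 − 30.7 = 0.2
x=8: ŷ = 9 + 3.1·8 = 33.8; r = 34.6 − 33.8 = 0.8
x=9: ŷ = 9 + 3.1·9 = 36.9; r = 36.7 − 36.9 = -0.2
Signs: − + − + + −
Runs: −×1, +×1, −×1, +×2, −×1 → 5

5 runs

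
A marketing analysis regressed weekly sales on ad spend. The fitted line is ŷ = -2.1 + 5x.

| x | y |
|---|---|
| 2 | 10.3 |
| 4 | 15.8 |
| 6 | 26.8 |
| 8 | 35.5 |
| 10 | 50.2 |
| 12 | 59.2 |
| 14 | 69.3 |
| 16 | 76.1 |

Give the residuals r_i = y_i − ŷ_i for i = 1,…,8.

2.4, -2.1, -1.1, -2.4, 2.3, 1.3, 1.4, -1.8

x=2: ŷ = -2.1 + 5·2 = 7.9; r = 10.3 − 7.9 = 2.4
x=4: ŷ = -2.1 + 5·4 = 17.9; r = 15.8 − 17.9 = -2.1
x=6: ŷ = -2.1 + 5·6 = 27.9; r = 26.8 − 27.9 = -1.1
x=8: ŷ = -2.1 + 5·8 = 37.9; r = 35.5 − 37.9 = -2.4
x=10: ŷ = -2.1 + 5·10 = 47.9; r = 50.2 − 47.9 = 2.3
x=12: ŷ = -2.1 + 5·12 = 57.9; r = 59.2 − 57.9 = 1.3
x=14: ŷ = -2.1 + 5·14 = 67.9; r = 69.3 − 67.9 = 1.4
x=16: ŷ = -2.1 + 5·16 = 77.9; r = 76.1 − 77.9 = -1.8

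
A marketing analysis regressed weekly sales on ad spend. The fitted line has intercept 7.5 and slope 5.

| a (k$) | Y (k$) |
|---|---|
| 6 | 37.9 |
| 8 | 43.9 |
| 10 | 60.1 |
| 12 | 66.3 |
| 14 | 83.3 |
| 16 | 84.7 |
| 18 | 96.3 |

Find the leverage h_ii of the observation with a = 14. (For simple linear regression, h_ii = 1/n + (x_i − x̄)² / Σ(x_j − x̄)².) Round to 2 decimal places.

ā = (6 + 8 + 10 + 12 + 14 + 16 + 18)/7 = 12
Σ(a − ā)² = 36 + 16 + 4 + 0 + 4 + 16 + 36 = 112
h = 1/7 + (2)²/112 = 0.142857 + 0.0357143 = 0.18

h = 0.18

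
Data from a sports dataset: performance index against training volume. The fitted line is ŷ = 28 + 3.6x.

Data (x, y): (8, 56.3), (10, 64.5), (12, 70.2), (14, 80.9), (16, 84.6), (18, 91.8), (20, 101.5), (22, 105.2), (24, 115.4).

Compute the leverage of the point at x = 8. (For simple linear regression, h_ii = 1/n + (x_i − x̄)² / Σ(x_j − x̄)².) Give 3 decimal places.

x̄ = (8 + 10 + 12 + 14 + 16 + 18 + 20 + 22 + 24)/9 = 16
Σ(x − x̄)² = 64 + 36 + 16 + 4 + 0 + 4 + 16 + 36 + 64 = 240
h = 1/9 + (-8)²/240 = 0.111111 + 0.266667 = 0.378

h = 0.378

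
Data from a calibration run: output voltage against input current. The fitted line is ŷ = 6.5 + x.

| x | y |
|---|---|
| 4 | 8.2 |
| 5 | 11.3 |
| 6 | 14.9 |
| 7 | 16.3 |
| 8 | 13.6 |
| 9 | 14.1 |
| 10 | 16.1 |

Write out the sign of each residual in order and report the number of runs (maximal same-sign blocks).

x=4: ŷ = 6.5 + 4 = 10.5; e = 8.2 − 10.5 = -2.3
x=5: ŷ = 6.5 + 5 = 11.5; e = 11.3 − 11.5 = -0.2
x=6: ŷ = 6.5 + 6 = 12.5; e = 14.9 − 12.5 = 2.4
x=7: ŷ = 6.5 + 7 = 13.5; e = 16.3 − 13.5 = 2.8
x=8: ŷ = 6.5 + 8 = 14.5; e = 13.6 − 14.5 = -0.9
x=9: ŷ = 6.5 + 9 = 15.5; e = 14.1 − 15.5 = -1.4
x=10: ŷ = 6.5 + 10 = 16.5; e = 16.1 − 16.5 = -0.4
Signs: − − + + − − −
Runs: −×2, +×2, −×3 → 3

3 runs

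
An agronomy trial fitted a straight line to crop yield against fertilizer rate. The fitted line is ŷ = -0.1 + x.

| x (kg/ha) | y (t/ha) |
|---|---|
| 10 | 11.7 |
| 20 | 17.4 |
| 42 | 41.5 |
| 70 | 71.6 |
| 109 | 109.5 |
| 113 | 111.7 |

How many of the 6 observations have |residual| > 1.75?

x=10: ŷ = -0.1 + 10 = 9.9; r = 11.7 − 9.9 = 1.8
x=20: ŷ = -0.1 + 20 = 19.9; r = 17.4 − 19.9 = -2.5
x=42: ŷ = -0.1 + 42 = 41.9; r = 41.5 − 41.9 = -0.4
x=70: ŷ = -0.1 + 70 = 69.9; r = 71.6 − 69.9 = 1.7
x=109: ŷ = -0.1 + 109 = 108.9; r = 109.5 − 108.9 = 0.6
x=113: ŷ = -0.1 + 113 = 112.9; r = 111.7 − 112.9 = -1.2
|r| > 1.75: x=10 (|r|=1.8), x=20 (|r|=2.5) → 2

2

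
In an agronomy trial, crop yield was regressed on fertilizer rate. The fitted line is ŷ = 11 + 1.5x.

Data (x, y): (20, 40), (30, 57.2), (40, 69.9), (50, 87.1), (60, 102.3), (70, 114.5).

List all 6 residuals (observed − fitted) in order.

-1, 1.2, -1.1, 1.1, 1.3, -1.5

x=20: ŷ = 11 + 1.5·20 = 41; r = 40 − 41 = -1
x=30: ŷ = 11 + 1.5·30 = 56; r = 57.2 − 56 = 1.2
x=40: ŷ = 11 + 1.5·40 = 71; r = 69.9 − 71 = -1.1
x=50: ŷ = 11 + 1.5·50 = 86; r = 87.1 − 86 = 1.1
x=60: ŷ = 11 + 1.5·60 = 101; r = 102.3 − 101 = 1.3
x=70: ŷ = 11 + 1.5·70 = 116; r = 114.5 − 116 = -1.5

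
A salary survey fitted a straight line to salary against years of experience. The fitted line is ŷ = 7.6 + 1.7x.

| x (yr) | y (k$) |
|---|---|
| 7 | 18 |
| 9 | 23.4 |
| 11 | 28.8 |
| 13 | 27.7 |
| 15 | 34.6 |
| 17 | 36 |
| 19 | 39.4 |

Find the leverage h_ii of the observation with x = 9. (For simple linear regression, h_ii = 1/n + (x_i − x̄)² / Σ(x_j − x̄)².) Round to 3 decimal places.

x̄ = (7 + 9 + 11 + 13 + 15 + 17 + 19)/7 = 13
Σ(x − x̄)² = 36 + 16 + 4 + 0 + 4 + 16 + 36 = 112
h = 1/7 + (-4)²/112 = 0.142857 + 0.142857 = 0.286

h = 0.286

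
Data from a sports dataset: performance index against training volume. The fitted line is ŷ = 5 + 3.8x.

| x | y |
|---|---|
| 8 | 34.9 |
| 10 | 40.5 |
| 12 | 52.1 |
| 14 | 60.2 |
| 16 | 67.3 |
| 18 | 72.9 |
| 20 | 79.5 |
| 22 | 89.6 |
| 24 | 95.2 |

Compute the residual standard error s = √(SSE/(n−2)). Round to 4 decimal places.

x=8: ŷ = 5 + 3.8·8 = 35.4; e = 34.9 − 35.4 = -0.5
x=10: ŷ = 5 + 3.8·10 = 43; e = 40.5 − 43 = -2.5
x=12: ŷ = 5 + 3.8·12 = 50.6; e = 52.1 − 50.6 = 1.5
x=14: ŷ = 5 + 3.8·14 = 58.2; e = 60.2 − 58.2 = 2
x=16: ŷ = 5 + 3.8·16 = 65.8; e = 67.3 − 65.8 = 1.5
x=18: ŷ = 5 + 3.8·18 = 73.4; e = 72.9 − 73.4 = -0.5
x=20: ŷ = 5 + 3.8·20 = 81; e = 79.5 − 81 = -1.5
x=22: ŷ = 5 + 3.8·22 = 88.6; e = 89.6 − 88.6 = 1
x=24: ŷ = 5 + 3.8·24 = 96.2; e = 95.2 − 96.2 = -1
SSE = 0.25 + 6.25 + 2.25 + 4 + 2.25 + 0.25 + 2.25 + 1 + 1 = 19.5
s = √(19.5/7) = √2.78571 ≈ 1.6690

s = 1.6690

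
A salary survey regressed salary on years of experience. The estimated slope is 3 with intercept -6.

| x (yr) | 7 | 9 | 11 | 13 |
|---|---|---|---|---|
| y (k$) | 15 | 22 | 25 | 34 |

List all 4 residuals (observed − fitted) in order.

0, 1, -2, 1

x=7: ŷ = -6 + 3·7 = 15; r = 15 − 15 = 0
x=9: ŷ = -6 + 3·9 = 21; r = 22 − 21 = 1
x=11: ŷ = -6 + 3·11 = 27; r = 25 − 27 = -2
x=13: ŷ = -6 + 3·13 = 33; r = 34 − 33 = 1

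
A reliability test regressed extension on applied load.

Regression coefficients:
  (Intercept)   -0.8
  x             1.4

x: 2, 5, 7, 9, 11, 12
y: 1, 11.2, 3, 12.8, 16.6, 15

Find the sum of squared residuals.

SSE = 68

x=2: ŷ = -0.8 + 1.4·2 = 2; r = 1 − 2 = -1
x=5: ŷ = -0.8 + 1.4·5 = 6.2; r = 11.2 − 6.2 = 5
x=7: ŷ = -0.8 + 1.4·7 = 9; r = 3 − 9 = -6
x=9: ŷ = -0.8 + 1.4·9 = 11.8; r = 12.8 − 11.8 = 1
x=11: ŷ = -0.8 + 1.4·11 = 14.6; r = 16.6 − 14.6 = 2
x=12: ŷ = -0.8 + 1.4·12 = 16; r = 15 − 16 = -1
SSE = 1 + 25 + 36 + 1 + 4 + 1 = 68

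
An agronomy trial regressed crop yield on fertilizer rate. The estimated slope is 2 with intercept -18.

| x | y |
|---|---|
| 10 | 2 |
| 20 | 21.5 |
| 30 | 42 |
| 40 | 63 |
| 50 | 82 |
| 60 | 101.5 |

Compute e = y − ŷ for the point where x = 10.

ŷ = -18 + 2·10 = 2
e = 2 − 2 = 0

e = 0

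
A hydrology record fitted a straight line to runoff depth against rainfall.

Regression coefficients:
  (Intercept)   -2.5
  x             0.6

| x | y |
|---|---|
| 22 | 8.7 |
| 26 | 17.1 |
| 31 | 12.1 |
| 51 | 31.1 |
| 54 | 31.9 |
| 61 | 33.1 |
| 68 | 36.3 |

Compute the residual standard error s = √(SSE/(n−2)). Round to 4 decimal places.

s = 3.2863

x=22: ŷ = -2.5 + 0.6·22 = 10.7; e = 8.7 − 10.7 = -2
x=26: ŷ = -2.5 + 0.6·26 = 13.1; e = 17.1 − 13.1 = 4
x=31: ŷ = -2.5 + 0.6·31 = 16.1; e = 12.1 − 16.1 = -4
x=51: ŷ = -2.5 + 0.6·51 = 28.1; e = 31.1 − 28.1 = 3
x=54: ŷ = -2.5 + 0.6·54 = 29.9; e = 31.9 − 29.9 = 2
x=61: ŷ = -2.5 + 0.6·61 = 34.1; e = 33.1 − 34.1 = -1
x=68: ŷ = -2.5 + 0.6·68 = 38.3; e = 36.3 − 38.3 = -2
SSE = 4 + 16 + 16 + 9 + 4 + 1 + 4 = 54
s = √(54/5) = √10.8 ≈ 3.2863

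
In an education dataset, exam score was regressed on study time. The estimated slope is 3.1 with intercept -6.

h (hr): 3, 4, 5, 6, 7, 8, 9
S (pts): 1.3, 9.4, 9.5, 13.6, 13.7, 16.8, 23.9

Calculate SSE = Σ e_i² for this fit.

SSE = 26

h=3: ŷ = -6 + 3.1·3 = 3.3; e = 1.3 − 3.3 = -2
h=4: ŷ = -6 + 3.1·4 = 6.4; e = 9.4 − 6.4 = 3
h=5: ŷ = -6 + 3.1·5 = 9.5; e = 9.5 − 9.5 = 0
h=6: ŷ = -6 + 3.1·6 = 12.6; e = 13.6 − 12.6 = 1
h=7: ŷ = -6 + 3.1·7 = 15.7; e = 13.7 − 15.7 = -2
h=8: ŷ = -6 + 3.1·8 = 18.8; e = 16.8 − 18.8 = -2
h=9: ŷ = -6 + 3.1·9 = 21.9; e = 23.9 − 21.9 = 2
SSE = 4 + 9 + 0 + 1 + 4 + 4 + 4 = 26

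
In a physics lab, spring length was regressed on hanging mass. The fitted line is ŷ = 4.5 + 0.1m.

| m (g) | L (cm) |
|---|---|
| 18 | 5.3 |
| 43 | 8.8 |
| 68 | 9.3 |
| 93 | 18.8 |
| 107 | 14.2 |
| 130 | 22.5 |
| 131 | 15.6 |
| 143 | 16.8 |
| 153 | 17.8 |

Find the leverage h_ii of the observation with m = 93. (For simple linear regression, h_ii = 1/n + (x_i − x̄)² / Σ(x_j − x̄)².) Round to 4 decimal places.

m̄ = (18 + 43 + 68 + 93 + 107 + 130 + 131 + 143 + 153)/9 = 98.4444
Σ(m − m̄)² = 6471.31 + 3074.09 + 926.864 + 29.642 + 73.1975 + 995.753 + 1059.86 + 1985.2 + 2976.31 = 17592.2
h = 1/9 + (-5.44444)²/17592.2 = 0.111111 + 0.00168495 = 0.1128

h = 0.1128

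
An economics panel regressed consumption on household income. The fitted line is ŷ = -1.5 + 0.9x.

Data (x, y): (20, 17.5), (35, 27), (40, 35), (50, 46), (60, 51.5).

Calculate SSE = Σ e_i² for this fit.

x=20: ŷ = -1.5 + 0.9·20 = 16.5; e = 17.5 − 16.5 = 1
x=35: ŷ = -1.5 + 0.9·35 = 30; e = 27 − 30 = -3
x=40: ŷ = -1.5 + 0.9·40 = 34.5; e = 35 − 34.5 = 0.5
x=50: ŷ = -1.5 + 0.9·50 = 43.5; e = 46 − 43.5 = 2.5
x=60: ŷ = -1.5 + 0.9·60 = 52.5; e = 51.5 − 52.5 = -1
SSE = 1 + 9 + 0.25 + 6.25 + 1 = 17.5

SSE = 17.5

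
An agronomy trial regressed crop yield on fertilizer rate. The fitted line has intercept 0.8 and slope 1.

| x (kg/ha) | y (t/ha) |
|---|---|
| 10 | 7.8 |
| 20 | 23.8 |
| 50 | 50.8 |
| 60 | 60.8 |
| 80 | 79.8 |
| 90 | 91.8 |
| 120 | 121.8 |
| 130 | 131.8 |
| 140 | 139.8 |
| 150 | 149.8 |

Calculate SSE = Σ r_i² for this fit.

SSE = 24

x=10: ŷ = 0.8 + 10 = 10.8; r = 7.8 − 10.8 = -3
x=20: ŷ = 0.8 + 20 = 20.8; r = 23.8 − 20.8 = 3
x=50: ŷ = 0.8 + 50 = 50.8; r = 50.8 − 50.8 = 0
x=60: ŷ = 0.8 + 60 = 60.8; r = 60.8 − 60.8 = 0
x=80: ŷ = 0.8 + 80 = 80.8; r = 79.8 − 80.8 = -1
x=90: ŷ = 0.8 + 90 = 90.8; r = 91.8 − 90.8 = 1
x=120: ŷ = 0.8 + 120 = 120.8; r = 121.8 − 120.8 = 1
x=130: ŷ = 0.8 + 130 = 130.8; r = 131.8 − 130.8 = 1
x=140: ŷ = 0.8 + 140 = 140.8; r = 139.8 − 140.8 = -1
x=150: ŷ = 0.8 + 150 = 150.8; r = 149.8 − 150.8 = -1
SSE = 9 + 9 + 0 + 0 + 1 + 1 + 1 + 1 + 1 + 1 = 24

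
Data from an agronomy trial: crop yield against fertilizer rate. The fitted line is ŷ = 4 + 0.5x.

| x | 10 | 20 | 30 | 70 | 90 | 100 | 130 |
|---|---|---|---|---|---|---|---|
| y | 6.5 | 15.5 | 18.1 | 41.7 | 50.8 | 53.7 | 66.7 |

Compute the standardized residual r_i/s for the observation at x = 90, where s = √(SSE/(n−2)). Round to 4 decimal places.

x=10: ŷ = 4 + 0.5·10 = 9; r = 6.5 − 9 = -2.5
x=20: ŷ = 4 + 0.5·20 = 14; r = 15.5 − 14 = 1.5
x=30: ŷ = 4 + 0.5·30 = 19; r = 18.1 − 19 = -0.9
x=70: ŷ = 4 + 0.5·70 = 39; r = 41.7 − 39 = 2.7
x=90: ŷ = 4 + 0.5·90 = 49; r = 50.8 − 49 = 1.8
x=100: ŷ = 4 + 0.5·100 = 54; r = 53.7 − 54 = -0.3
x=130: ŷ = 4 + 0.5·130 = 69; r = 66.7 − 69 = -2.3
SSE = 6.25 + 2.25 + 0.81 + 7.29 + 3.24 + 0.09 + 5.29 = 25.22
s = √(25.22/5) = 2.24589
r/s = 1.8 / 2.24589 = 0.8015

0.8015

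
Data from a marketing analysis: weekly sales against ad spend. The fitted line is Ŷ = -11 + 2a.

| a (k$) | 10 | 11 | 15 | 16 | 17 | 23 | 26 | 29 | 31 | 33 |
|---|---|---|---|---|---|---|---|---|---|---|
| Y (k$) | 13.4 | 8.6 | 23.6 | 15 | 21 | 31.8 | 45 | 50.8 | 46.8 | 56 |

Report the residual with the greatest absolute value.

r = -6

a=10: Ŷ = -11 + 2·10 = 9; r = 13.4 − 9 = 4.4
a=11: Ŷ = -11 + 2·11 = 11; r = 8.6 − 11 = -2.4
a=15: Ŷ = -11 + 2·15 = 19; r = 23.6 − 19 = 4.6
a=16: Ŷ = -11 + 2·16 = 21; r = 15 − 21 = -6
a=17: Ŷ = -11 + 2·17 = 23; r = 21 − 23 = -2
a=23: Ŷ = -11 + 2·23 = 35; r = 31.8 − 35 = -3.2
a=26: Ŷ = -11 + 2·26 = 41; r = 45 − 41 = 4
a=29: Ŷ = -11 + 2·29 = 47; r = 50.8 − 47 = 3.8
a=31: Ŷ = -11 + 2·31 = 51; r = 46.8 − 51 = -4.2
a=33: Ŷ = -11 + 2·33 = 55; r = 56 − 55 = 1
Largest |r| is 6 at a = 16, residual -6.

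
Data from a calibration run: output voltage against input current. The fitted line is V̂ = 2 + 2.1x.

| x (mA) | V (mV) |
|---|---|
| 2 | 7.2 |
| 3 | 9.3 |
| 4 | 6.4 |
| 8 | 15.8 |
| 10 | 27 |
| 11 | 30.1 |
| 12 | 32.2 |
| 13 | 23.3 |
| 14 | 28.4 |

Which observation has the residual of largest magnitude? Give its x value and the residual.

x = 13, e = -6

x=2: V̂ = 2 + 2.1·2 = 6.2; e = 7.2 − 6.2 = 1
x=3: V̂ = 2 + 2.1·3 = 8.3; e = 9.3 − 8.3 = 1
x=4: V̂ = 2 + 2.1·4 = 10.4; e = 6.4 − 10.4 = -4
x=8: V̂ = 2 + 2.1·8 = 18.8; e = 15.8 − 18.8 = -3
x=10: V̂ = 2 + 2.1·10 = 23; e = 27 − 23 = 4
x=11: V̂ = 2 + 2.1·11 = 25.1; e = 30.1 − 25.1 = 5
x=12: V̂ = 2 + 2.1·12 = 27.2; e = 32.2 − 27.2 = 5
x=13: V̂ = 2 + 2.1·13 = 29.3; e = 23.3 − 29.3 = -6
x=14: V̂ = 2 + 2.1·14 = 31.4; e = 28.4 − 31.4 = -3
Largest |e| is 6 at x = 13, residual -6.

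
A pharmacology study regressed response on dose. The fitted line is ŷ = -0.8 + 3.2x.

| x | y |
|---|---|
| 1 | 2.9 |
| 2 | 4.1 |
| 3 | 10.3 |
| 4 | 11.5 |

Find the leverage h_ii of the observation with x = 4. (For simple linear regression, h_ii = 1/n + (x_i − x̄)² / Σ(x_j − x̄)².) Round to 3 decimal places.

h = 0.700

x̄ = (1 + 2 + 3 + 4)/4 = 2.5
Σ(x − x̄)² = 2.25 + 0.25 + 0.25 + 2.25 = 5
h = 1/4 + (1.5)²/5 = 0.25 + 0.45 = 0.700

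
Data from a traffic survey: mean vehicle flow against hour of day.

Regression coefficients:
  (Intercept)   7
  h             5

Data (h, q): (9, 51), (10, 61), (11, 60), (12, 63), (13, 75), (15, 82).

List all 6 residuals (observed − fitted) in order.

-1, 4, -2, -4, 3, 0

h=9: ŷ = 7 + 5·9 = 52; e = 51 − 52 = -1
h=10: ŷ = 7 + 5·10 = 57; e = 61 − 57 = 4
h=11: ŷ = 7 + 5·11 = 62; e = 60 − 62 = -2
h=12: ŷ = 7 + 5·12 = 67; e = 63 − 67 = -4
h=13: ŷ = 7 + 5·13 = 72; e = 75 − 72 = 3
h=15: ŷ = 7 + 5·15 = 82; e = 82 − 82 = 0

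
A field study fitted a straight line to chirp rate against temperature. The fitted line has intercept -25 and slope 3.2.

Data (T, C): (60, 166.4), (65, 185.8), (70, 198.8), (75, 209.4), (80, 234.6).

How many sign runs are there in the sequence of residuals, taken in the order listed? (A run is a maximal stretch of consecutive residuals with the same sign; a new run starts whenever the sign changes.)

T=60: ŷ = -25 + 3.2·60 = 167; r = 166.4 − 167 = -0.6
T=65: ŷ = -25 + 3.2·65 = 183; r = 185.8 − 183 = 2.8
T=70: ŷ = -25 + 3.2·70 = 199; r = 198.8 − 199 = -0.2
T=75: ŷ = -25 + 3.2·75 = 215; r = 209.4 − 215 = -5.6
T=80: ŷ = -25 + 3.2·80 = 231; r = 234.6 − 231 = 3.6
Signs: − + − − +
Runs: −×1, +×1, −×2, +×1 → 4

4 runs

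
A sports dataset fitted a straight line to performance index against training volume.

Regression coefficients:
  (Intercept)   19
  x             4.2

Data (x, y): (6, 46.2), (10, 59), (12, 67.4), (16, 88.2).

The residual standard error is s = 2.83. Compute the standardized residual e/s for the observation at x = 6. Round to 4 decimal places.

0.7067

ŷ = 19 + 4.2·6 = 44.2
e = 46.2 − 44.2 = 2
e/s = 2 / 2.83 = 0.7067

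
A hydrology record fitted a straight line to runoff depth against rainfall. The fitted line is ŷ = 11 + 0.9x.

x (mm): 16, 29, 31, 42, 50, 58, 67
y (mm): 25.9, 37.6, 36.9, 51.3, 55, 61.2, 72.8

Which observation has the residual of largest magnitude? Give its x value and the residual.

x = 42, e = 2.5

x=16: ŷ = 11 + 0.9·16 = 25.4; e = 25.9 − 25.4 = 0.5
x=29: ŷ = 11 + 0.9·29 = 37.1; e = 37.6 − 37.1 = 0.5
x=31: ŷ = 11 + 0.9·31 = 38.9; e = 36.9 − 38.9 = -2
x=42: ŷ = 11 + 0.9·42 = 48.8; e = 51.3 − 48.8 = 2.5
x=50: ŷ = 11 + 0.9·50 = 56; e = 55 − 56 = -1
x=58: ŷ = 11 + 0.9·58 = 63.2; e = 61.2 − 63.2 = -2
x=67: ŷ = 11 + 0.9·67 = 71.3; e = 72.8 − 71.3 = 1.5
Largest |e| is 2.5 at x = 42, residual 2.5.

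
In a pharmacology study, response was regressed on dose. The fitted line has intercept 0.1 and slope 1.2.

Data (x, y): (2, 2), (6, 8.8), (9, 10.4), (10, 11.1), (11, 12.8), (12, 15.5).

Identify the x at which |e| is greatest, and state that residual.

x = 6, e = 1.5

x=2: ŷ = 0.1 + 1.2·2 = 2.5; e = 2 − 2.5 = -0.5
x=6: ŷ = 0.1 + 1.2·6 = 7.3; e = 8.8 − 7.3 = 1.5
x=9: ŷ = 0.1 + 1.2·9 = 10.9; e = 10.4 − 10.9 = -0.5
x=10: ŷ = 0.1 + 1.2·10 = 12.1; e = 11.1 − 12.1 = -1
x=11: ŷ = 0.1 + 1.2·11 = 13.3; e = 12.8 − 13.3 = -0.5
x=12: ŷ = 0.1 + 1.2·12 = 14.5; e = 15.5 − 14.5 = 1
Largest |e| is 1.5 at x = 6, residual 1.5.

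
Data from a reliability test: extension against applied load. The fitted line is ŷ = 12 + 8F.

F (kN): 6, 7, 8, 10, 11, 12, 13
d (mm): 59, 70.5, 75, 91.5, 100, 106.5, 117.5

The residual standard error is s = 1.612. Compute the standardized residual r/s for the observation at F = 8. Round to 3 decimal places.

ŷ = 12 + 8·8 = 76
r = 75 − 76 = -1
r/s = -1 / 1.612 = -0.620

-0.620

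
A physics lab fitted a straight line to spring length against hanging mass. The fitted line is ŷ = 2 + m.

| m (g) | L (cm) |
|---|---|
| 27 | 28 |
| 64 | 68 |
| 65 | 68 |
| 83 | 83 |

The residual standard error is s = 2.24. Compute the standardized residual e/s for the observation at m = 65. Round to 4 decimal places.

ŷ = 2 + 65 = 67
e = 68 − 67 = 1
e/s = 1 / 2.24 = 0.4464

0.4464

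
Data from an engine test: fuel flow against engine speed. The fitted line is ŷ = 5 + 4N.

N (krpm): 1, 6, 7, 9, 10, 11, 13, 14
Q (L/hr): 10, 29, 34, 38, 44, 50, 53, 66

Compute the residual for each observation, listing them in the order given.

1, 0, 1, -3, -1, 1, -4, 5

N=1: ŷ = 5 + 4·1 = 9; e = 10 − 9 = 1
N=6: ŷ = 5 + 4·6 = 29; e = 29 − 29 = 0
N=7: ŷ = 5 + 4·7 = 33; e = 34 − 33 = 1
N=9: ŷ = 5 + 4·9 = 41; e = 38 − 41 = -3
N=10: ŷ = 5 + 4·10 = 45; e = 44 − 45 = -1
N=11: ŷ = 5 + 4·11 = 49; e = 50 − 49 = 1
N=13: ŷ = 5 + 4·13 = 57; e = 53 − 57 = -4
N=14: ŷ = 5 + 4·14 = 61; e = 66 − 61 = 5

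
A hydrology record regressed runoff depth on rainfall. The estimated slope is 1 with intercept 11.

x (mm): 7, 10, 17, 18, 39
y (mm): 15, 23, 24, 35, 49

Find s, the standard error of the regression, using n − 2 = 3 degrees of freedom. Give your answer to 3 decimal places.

x=7: ŷ = 11 + 7 = 18; r = 15 − 18 = -3
x=10: ŷ = 11 + 10 = 21; r = 23 − 21 = 2
x=17: ŷ = 11 + 17 = 28; r = 24 − 28 = -4
x=18: ŷ = 11 + 18 = 29; r = 35 − 29 = 6
x=39: ŷ = 11 + 39 = 50; r = 49 − 50 = -1
SSE = 9 + 4 + 16 + 36 + 1 = 66
s = √(66/3) = √22 ≈ 4.690

s = 4.690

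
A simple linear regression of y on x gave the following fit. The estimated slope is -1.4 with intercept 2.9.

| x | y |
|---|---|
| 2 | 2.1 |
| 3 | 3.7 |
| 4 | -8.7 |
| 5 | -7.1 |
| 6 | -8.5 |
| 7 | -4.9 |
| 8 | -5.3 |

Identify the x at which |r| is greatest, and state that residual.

x = 4, r = -6

x=2: ŷ = 2.9 − 1.4·2 = 0.1; r = 2.1 − 0.1 = 2
x=3: ŷ = 2.9 − 1.4·3 = -1.3; r = 3.7 − (-1.3) = 5
x=4: ŷ = 2.9 − 1.4·4 = -2.7; r = -8.7 − (-2.7) = -6
x=5: ŷ = 2.9 − 1.4·5 = -4.1; r = -7.1 − (-4.1) = -3
x=6: ŷ = 2.9 − 1.4·6 = -5.5; r = -8.5 − (-5.5) = -3
x=7: ŷ = 2.9 − 1.4·7 = -6.9; r = -4.9 − (-6.9) = 2
x=8: ŷ = 2.9 − 1.4·8 = -8.3; r = -5.3 − (-8.3) = 3
Largest |r| is 6 at x = 4, residual -6.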